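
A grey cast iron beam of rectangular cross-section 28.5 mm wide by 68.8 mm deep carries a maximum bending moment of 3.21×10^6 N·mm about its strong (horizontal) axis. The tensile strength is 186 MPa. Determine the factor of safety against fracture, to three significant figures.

n = 1.30

Section modulus S = bh²/6 = 28.5×68.8²/6 = 22480 mm³.
σ = M/S = 3210000/22480 = 142.8 MPa.
n = 186/142.8 = 1.303.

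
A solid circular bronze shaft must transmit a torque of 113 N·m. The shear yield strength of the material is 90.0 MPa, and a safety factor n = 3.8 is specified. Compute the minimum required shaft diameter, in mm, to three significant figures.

Allowable shear stress τ_allow = 90.0/3.8 = 23.68 MPa.
For a solid shaft τ = 16T/(πd³), so d³ = 16T/(π τ_allow) = 16×113000/(π×23.68) = 24300 mm³.
d = (24300)^(1/3) = 28.96 mm.

d = 29.0 mm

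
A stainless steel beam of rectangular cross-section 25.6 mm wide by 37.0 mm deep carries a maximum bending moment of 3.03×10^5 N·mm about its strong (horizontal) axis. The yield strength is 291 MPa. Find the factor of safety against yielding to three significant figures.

n = 5.61

Section modulus S = bh²/6 = 25.6×37.0²/6 = 5841 mm³.
σ = M/S = 303000/5841 = 51.87 MPa.
n = 291/51.87 = 5.610.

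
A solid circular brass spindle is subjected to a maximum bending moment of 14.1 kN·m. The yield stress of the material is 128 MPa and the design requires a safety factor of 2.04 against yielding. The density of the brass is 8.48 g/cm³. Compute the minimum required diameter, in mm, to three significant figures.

d = 132 mm

σ_allow = 128/2.04 = 62.75 MPa.
For a solid circular section σ = 32M/(πd³), so d³ = 32M/(π σ_allow) = 32×1.4100×10^7/(π×62.75) = 2.289×10^6 mm³.
d = 131.8 mm.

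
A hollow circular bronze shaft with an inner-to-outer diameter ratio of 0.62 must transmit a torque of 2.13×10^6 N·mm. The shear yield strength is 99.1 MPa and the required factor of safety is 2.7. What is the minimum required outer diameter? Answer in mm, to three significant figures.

d_o = 70.3 mm

τ_allow = 99.1/2.7 = 36.70 MPa.
For a hollow shaft τ = 16T/[πd_o³(1−k⁴)] with k = 0.62, so 1−k⁴ = 0.8522.
d_o³ = 16T/[π τ_allow (1−k⁴)] = 16×2130000/(π×36.70×0.8522) = 346800 mm³.
d_o = 70.26 mm.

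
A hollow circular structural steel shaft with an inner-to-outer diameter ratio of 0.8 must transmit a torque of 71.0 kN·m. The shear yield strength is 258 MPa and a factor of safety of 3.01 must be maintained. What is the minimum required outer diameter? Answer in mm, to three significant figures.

d_o = 193 mm

τ_allow = 258/3.01 = 85.71 MPa.
For a hollow shaft τ = 16T/[πd_o³(1−k⁴)] with k = 0.8, so 1−k⁴ = 0.5904.
d_o³ = 16T/[π τ_allow (1−k⁴)] = 16×7.1000×10^7/(π×85.71×0.5904) = 7.145×10^6 mm³.
d_o = 192.6 mm.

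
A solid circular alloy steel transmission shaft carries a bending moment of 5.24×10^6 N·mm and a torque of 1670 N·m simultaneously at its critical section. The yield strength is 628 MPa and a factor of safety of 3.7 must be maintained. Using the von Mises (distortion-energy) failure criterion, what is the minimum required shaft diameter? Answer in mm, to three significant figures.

σ_allow = σ_y/n = 628/3.7 = 169.7 MPa.
For a solid shaft σ_b = 32M/(πd³) and τ = 16T/(πd³), so the von Mises stress is σ' = (16/πd³)·√(4M²+3T²).
√(4M²+3T²) = √(4×(5.240×10^6)² + 3×(1.670×10^6)²) = 1.087×10^7 N·mm.
d³ = 16×1.087×10^7/(π×169.7) = 326200 mm³.
d = 68.84 mm.

d = 68.8 mm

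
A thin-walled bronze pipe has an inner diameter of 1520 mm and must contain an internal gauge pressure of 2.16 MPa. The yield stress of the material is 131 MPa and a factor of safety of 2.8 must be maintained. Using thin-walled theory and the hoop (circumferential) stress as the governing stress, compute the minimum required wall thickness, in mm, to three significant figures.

σ_allow = 131/2.8 = 46.79 MPa.
Hoop stress σ_h = pD/(2t), so t = pD/(2σ_allow) = 2.16×1520/(2×46.79) = 35.09 mm.

t = 35.1 mm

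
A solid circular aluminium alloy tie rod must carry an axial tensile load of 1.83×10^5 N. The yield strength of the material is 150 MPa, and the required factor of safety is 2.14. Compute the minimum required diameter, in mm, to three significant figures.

Allowable stress σ_allow = 150/2.14 = 70.09 MPa.
Required area A = F/σ_allow = 183000/70.09 = 2611 mm².
A = πd²/4 → d = √(4A/π) = 57.66 mm.

d = 57.7 mm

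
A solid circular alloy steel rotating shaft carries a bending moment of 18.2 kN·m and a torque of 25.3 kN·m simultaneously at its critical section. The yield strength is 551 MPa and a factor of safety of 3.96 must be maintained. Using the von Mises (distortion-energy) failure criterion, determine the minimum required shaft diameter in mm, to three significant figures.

d = 128 mm

σ_allow = σ_y/n = 551/3.96 = 139.1 MPa.
For a solid shaft σ_b = 32M/(πd³) and τ = 16T/(πd³), so the von Mises stress is σ' = (16/πd³)·√(4M²+3T²).
√(4M²+3T²) = √(4×(1.820×10^7)² + 3×(2.530×10^7)²) = 5.697×10^7 N·mm.
d³ = 16×5.697×10^7/(π×139.1) = 2.085×10^6 mm³.
d = 127.8 mm.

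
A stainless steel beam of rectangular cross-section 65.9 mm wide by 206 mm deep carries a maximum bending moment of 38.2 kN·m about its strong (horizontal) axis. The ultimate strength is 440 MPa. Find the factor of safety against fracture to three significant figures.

n = 5.37

Section modulus S = bh²/6 = 65.9×206²/6 = 466100 mm³.
σ = M/S = 3.8200×10^7/466100 = 81.96 MPa.
n = 440/81.96 = 5.369.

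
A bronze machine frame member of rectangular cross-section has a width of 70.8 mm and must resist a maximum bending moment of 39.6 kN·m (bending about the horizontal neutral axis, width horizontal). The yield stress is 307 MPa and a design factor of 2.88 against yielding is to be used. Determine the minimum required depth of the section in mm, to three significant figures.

σ_allow = 307/2.88 = 106.6 MPa.
For a rectangular section σ = 6M/(bh²), so h² = 6M/(b σ_allow) = 6×3.9600×10^7/(70.8×106.6) = 31480 mm².
h = 177.4 mm.

h = 177 mm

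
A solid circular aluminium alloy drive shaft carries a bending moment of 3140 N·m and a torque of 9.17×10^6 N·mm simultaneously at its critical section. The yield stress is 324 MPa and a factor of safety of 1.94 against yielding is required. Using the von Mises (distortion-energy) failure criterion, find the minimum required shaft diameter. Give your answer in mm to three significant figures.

d = 80.5 mm

σ_allow = σ_y/n = 324/1.94 = 167.0 MPa.
For a solid shaft σ_b = 32M/(πd³) and τ = 16T/(πd³), so the von Mises stress is σ' = (16/πd³)·√(4M²+3T²).
√(4M²+3T²) = √(4×(3.140×10^6)² + 3×(9.170×10^6)²) = 1.708×10^7 N·mm.
d³ = 16×1.708×10^7/(π×167.0) = 520800 mm³.
d = 80.46 mm.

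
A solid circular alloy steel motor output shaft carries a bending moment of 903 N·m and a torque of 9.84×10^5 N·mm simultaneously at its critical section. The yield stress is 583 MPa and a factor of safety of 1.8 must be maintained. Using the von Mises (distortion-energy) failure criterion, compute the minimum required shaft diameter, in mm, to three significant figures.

σ_allow = σ_y/n = 583/1.8 = 323.9 MPa.
For a solid shaft σ_b = 32M/(πd³) and τ = 16T/(πd³), so the von Mises stress is σ' = (16/πd³)·√(4M²+3T²).
√(4M²+3T²) = √(4×(903000)² + 3×(984000)²) = 2.483×10^6 N·mm.
d³ = 16×2.483×10^6/(π×323.9) = 39050 mm³.
d = 33.93 mm.

d = 33.9 mm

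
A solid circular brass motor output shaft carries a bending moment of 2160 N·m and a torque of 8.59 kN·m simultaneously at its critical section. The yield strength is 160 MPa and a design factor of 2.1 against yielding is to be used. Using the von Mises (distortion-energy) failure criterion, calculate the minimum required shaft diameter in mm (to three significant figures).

d = 101 mm

σ_allow = σ_y/n = 160/2.1 = 76.19 MPa.
For a solid shaft σ_b = 32M/(πd³) and τ = 16T/(πd³), so the von Mises stress is σ' = (16/πd³)·√(4M²+3T²).
√(4M²+3T²) = √(4×(2.160×10^6)² + 3×(8.590×10^6)²) = 1.549×10^7 N·mm.
d³ = 16×1.549×10^7/(π×76.19) = 1.036×10^6 mm³.
d = 101.2 mm.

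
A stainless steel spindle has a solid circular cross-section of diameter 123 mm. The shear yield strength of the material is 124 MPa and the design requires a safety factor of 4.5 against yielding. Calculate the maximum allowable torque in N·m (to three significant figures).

T_allow = 10100 N·m

τ_allow = 124/4.5 = 27.56 MPa.
For a solid shaft T_allow = τ_allow·πd³/16; πd³/16 = π×123³/16 = 365400 mm³.
T_allow = 27.56×365400 = 1.007×10^7 N·mm = 10070 N·m.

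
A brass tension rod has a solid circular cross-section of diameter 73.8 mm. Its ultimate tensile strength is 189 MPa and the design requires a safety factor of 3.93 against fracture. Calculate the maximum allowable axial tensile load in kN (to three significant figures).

F_allow = 206 kN

σ_allow = 189/3.93 = 48.09 MPa.
A = πd²/4 = π×73.8²/4 = 4278 mm².
F_allow = σ_allow × A = 48.09×4278 = 205700 N.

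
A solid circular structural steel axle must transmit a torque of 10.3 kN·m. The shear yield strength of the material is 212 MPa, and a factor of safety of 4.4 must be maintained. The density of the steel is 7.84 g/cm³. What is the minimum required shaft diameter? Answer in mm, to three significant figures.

d = 103 mm

Allowable shear stress τ_allow = 212/4.4 = 48.18 MPa.
For a solid shaft τ = 16T/(πd³), so d³ = 16T/(π τ_allow) = 16×1.0300×10^7/(π×48.18) = 1.089×10^6 mm³.
d = (1.089×10^6)^(1/3) = 102.9 mm.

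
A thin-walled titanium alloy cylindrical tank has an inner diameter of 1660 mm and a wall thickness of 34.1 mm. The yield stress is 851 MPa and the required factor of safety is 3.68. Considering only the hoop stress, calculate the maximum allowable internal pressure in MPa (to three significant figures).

p_allow = 9.50 MPa

σ_allow = 851/3.68 = 231.2 MPa.
σ_h = pD/(2t) → p_allow = 2σ_allow t/D = 2×231.2×34.1/1660 = 9.501 MPa.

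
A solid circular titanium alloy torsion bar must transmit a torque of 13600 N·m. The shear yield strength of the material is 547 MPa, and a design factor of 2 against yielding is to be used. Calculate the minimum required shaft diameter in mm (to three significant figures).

Allowable shear stress τ_allow = 547/2 = 273.5 MPa.
For a solid shaft τ = 16T/(πd³), so d³ = 16T/(π τ_allow) = 16×1.3600×10^7/(π×273.5) = 253300 mm³.
d = (253300)^(1/3) = 63.27 mm.

d = 63.3 mm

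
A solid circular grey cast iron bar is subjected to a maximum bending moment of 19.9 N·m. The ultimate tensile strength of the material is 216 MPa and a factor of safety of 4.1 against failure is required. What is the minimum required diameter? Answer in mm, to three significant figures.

d = 15.7 mm

σ_allow = 216/4.1 = 52.68 MPa.
For a solid circular section σ = 32M/(πd³), so d³ = 32M/(π σ_allow) = 32×19900/(π×52.68) = 3848 mm³.
d = 15.67 mm.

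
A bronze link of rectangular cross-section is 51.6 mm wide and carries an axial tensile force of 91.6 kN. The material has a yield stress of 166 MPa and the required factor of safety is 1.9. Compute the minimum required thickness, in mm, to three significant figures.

t = 20.3 mm

σ_allow = 166/1.9 = 87.37 MPa.
Required area A = F/σ_allow = 91600/87.37 = 1048 mm².
t = A/w = 1048/51.6 = 20.32 mm.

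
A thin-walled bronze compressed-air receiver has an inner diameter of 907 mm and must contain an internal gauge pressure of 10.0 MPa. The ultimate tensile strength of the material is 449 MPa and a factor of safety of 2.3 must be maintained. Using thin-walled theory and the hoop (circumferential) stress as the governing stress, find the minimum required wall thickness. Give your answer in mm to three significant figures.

t = 23.2 mm

σ_allow = 449/2.3 = 195.2 MPa.
Hoop stress σ_h = pD/(2t), so t = pD/(2σ_allow) = 10.0×907/(2×195.2) = 23.23 mm.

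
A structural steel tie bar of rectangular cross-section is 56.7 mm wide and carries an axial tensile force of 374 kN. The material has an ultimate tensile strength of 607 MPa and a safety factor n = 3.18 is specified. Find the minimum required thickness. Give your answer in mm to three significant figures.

σ_allow = 607/3.18 = 190.9 MPa.
Required area A = F/σ_allow = 374000/190.9 = 1959 mm².
t = A/w = 1959/56.7 = 34.56 mm.

t = 34.6 mm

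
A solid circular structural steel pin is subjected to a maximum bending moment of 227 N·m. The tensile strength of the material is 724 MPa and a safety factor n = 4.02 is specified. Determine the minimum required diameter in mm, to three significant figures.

σ_allow = 724/4.02 = 180.1 MPa.
For a solid circular section σ = 32M/(πd³), so d³ = 32M/(π σ_allow) = 32×227000/(π×180.1) = 12840 mm³.
d = 23.42 mm.

d = 23.4 mm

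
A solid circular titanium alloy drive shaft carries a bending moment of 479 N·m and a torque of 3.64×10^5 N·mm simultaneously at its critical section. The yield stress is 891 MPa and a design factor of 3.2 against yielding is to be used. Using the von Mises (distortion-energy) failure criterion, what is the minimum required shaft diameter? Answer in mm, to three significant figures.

d = 27.6 mm

σ_allow = σ_y/n = 891/3.2 = 278.4 MPa.
For a solid shaft σ_b = 32M/(πd³) and τ = 16T/(πd³), so the von Mises stress is σ' = (16/πd³)·√(4M²+3T²).
√(4M²+3T²) = √(4×(479000)² + 3×(364000)²) = 1.147×10^6 N·mm.
d³ = 16×1.147×10^6/(π×278.4) = 20980 mm³.
d = 27.58 mm.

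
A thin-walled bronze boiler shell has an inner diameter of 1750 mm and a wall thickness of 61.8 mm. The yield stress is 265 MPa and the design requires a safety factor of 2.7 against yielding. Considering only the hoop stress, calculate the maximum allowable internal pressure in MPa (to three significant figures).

σ_allow = 265/2.7 = 98.15 MPa.
σ_h = pD/(2t) → p_allow = 2σ_allow t/D = 2×98.15×61.8/1750 = 6.932 MPa.

p_allow = 6.93 MPa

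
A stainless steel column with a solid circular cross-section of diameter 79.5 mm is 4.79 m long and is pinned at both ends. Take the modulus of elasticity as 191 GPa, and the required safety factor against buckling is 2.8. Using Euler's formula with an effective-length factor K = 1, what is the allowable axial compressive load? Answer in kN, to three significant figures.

I = πd⁴/64 = π×79.5⁴/64 = 1.961×10^6 mm⁴.
Effective length L_e = KL = 1×4.79 m = 4790 mm.
Euler critical load P_cr = π²EI/L_e² = π²×191000×1.961×10^6/4790² = 161100 N.
P_allow = P_cr/n = 161100/2.8 = 57540 N.

P_allow = 57.5 kN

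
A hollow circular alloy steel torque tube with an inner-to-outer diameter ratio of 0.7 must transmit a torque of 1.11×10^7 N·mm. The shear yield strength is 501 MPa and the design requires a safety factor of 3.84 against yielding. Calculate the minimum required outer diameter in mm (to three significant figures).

d_o = 82.9 mm

τ_allow = 501/3.84 = 130.5 MPa.
For a hollow shaft τ = 16T/[πd_o³(1−k⁴)] with k = 0.7, so 1−k⁴ = 0.7599.
d_o³ = 16T/[π τ_allow (1−k⁴)] = 16×1.1100×10^7/(π×130.5×0.7599) = 570200 mm³.
d_o = 82.92 mm.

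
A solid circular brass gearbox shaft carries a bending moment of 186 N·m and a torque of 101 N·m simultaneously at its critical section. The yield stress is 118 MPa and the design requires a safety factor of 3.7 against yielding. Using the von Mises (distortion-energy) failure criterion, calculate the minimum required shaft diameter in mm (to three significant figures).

σ_allow = σ_y/n = 118/3.7 = 31.89 MPa.
For a solid shaft σ_b = 32M/(πd³) and τ = 16T/(πd³), so the von Mises stress is σ' = (16/πd³)·√(4M²+3T²).
√(4M²+3T²) = √(4×(186000)² + 3×(101000)²) = 411100 N·mm.
d³ = 16×411100/(π×31.89) = 65650 mm³.
d = 40.34 mm.

d = 40.3 mm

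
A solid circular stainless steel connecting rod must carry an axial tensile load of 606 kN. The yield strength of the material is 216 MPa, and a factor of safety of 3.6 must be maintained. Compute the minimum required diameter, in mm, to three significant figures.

d = 113 mm

Allowable stress σ_allow = 216/3.6 = 60.00 MPa.
Required area A = F/σ_allow = 606000/60.00 = 10100 mm².
A = πd²/4 → d = √(4A/π) = 113.4 mm.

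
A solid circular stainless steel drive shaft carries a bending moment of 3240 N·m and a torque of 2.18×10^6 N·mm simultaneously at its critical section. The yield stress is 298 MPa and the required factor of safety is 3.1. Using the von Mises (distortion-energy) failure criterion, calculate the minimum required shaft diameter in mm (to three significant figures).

d = 73.5 mm

σ_allow = σ_y/n = 298/3.1 = 96.13 MPa.
For a solid shaft σ_b = 32M/(πd³) and τ = 16T/(πd³), so the von Mises stress is σ' = (16/πd³)·√(4M²+3T²).
√(4M²+3T²) = √(4×(3.240×10^6)² + 3×(2.180×10^6)²) = 7.500×10^6 N·mm.
d³ = 16×7.500×10^6/(π×96.13) = 397300 mm³.
d = 73.52 mm.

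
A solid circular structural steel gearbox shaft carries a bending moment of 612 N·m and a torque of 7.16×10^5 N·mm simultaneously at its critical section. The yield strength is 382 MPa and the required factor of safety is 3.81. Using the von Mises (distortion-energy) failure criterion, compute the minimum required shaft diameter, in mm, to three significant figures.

d = 44.6 mm

σ_allow = σ_y/n = 382/3.81 = 100.3 MPa.
For a solid shaft σ_b = 32M/(πd³) and τ = 16T/(πd³), so the von Mises stress is σ' = (16/πd³)·√(4M²+3T²).
√(4M²+3T²) = √(4×(612000)² + 3×(716000)²) = 1.742×10^6 N·mm.
d³ = 16×1.742×10^6/(π×100.3) = 88510 mm³.
d = 44.57 mm.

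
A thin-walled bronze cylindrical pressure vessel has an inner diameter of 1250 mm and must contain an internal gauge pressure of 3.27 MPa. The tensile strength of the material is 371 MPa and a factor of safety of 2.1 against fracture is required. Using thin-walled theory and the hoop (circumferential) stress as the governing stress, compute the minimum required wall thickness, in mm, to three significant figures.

t = 11.6 mm

σ_allow = 371/2.1 = 176.7 MPa.
Hoop stress σ_h = pD/(2t), so t = pD/(2σ_allow) = 3.27×1250/(2×176.7) = 11.57 mm.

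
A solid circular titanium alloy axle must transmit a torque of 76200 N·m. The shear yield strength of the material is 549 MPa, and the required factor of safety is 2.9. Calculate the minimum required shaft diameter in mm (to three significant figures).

Allowable shear stress τ_allow = 549/2.9 = 189.3 MPa.
For a solid shaft τ = 16T/(πd³), so d³ = 16T/(π τ_allow) = 16×7.6200×10^7/(π×189.3) = 2.050×10^6 mm³.
d = (2.050×10^6)^(1/3) = 127.0 mm.

d = 127 mm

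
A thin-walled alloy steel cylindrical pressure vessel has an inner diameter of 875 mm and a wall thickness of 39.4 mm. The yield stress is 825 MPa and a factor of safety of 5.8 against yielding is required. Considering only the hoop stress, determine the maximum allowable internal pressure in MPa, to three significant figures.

σ_allow = 825/5.8 = 142.2 MPa.
σ_h = pD/(2t) → p_allow = 2σ_allow t/D = 2×142.2×39.4/875 = 12.81 MPa.

p_allow = 12.8 MPa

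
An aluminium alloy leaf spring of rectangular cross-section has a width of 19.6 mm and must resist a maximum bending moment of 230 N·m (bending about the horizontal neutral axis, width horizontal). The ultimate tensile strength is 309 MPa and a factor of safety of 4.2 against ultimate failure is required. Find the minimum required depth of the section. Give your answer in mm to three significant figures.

h = 30.9 mm

σ_allow = 309/4.2 = 73.57 MPa.
For a rectangular section σ = 6M/(bh²), so h² = 6M/(b σ_allow) = 6×230000/(19.6×73.57) = 957.0 mm².
h = 30.94 mm.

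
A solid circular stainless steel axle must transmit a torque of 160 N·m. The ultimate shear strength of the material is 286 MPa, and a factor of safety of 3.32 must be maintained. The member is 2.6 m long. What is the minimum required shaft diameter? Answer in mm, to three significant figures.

Allowable shear stress τ_allow = 286/3.32 = 86.14 MPa.
For a solid shaft τ = 16T/(πd³), so d³ = 16T/(π τ_allow) = 16×160000/(π×86.14) = 9459 mm³.
d = (9459)^(1/3) = 21.15 mm.

d = 21.1 mm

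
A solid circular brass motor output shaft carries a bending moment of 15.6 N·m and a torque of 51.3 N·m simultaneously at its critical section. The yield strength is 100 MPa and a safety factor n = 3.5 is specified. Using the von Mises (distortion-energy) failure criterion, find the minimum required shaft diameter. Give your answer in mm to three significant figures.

d = 25.6 mm

σ_allow = σ_y/n = 100/3.5 = 28.57 MPa.
For a solid shaft σ_b = 32M/(πd³) and τ = 16T/(πd³), so the von Mises stress is σ' = (16/πd³)·√(4M²+3T²).
√(4M²+3T²) = √(4×(15600)² + 3×(51300)²) = 94170 N·mm.
d³ = 16×94170/(π×28.57) = 16790 mm³.
d = 25.60 mm.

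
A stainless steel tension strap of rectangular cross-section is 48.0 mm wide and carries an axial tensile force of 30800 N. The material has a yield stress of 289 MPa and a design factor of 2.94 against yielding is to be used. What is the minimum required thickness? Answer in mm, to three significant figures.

σ_allow = 289/2.94 = 98.30 MPa.
Required area A = F/σ_allow = 30800/98.30 = 313.3 mm².
t = A/w = 313.3/48.0 = 6.528 mm.

t = 6.53 mm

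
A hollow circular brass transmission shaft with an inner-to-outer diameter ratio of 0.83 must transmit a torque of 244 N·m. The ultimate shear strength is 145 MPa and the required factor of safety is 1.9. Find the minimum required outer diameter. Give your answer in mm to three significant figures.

d_o = 31.4 mm

τ_allow = 145/1.9 = 76.32 MPa.
For a hollow shaft τ = 16T/[πd_o³(1−k⁴)] with k = 0.83, so 1−k⁴ = 0.5254.
d_o³ = 16T/[π τ_allow (1−k⁴)] = 16×244000/(π×76.32×0.5254) = 30990 mm³.
d_o = 31.41 mm.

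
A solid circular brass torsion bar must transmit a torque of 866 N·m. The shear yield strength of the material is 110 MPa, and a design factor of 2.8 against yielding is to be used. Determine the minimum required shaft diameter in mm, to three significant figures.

Allowable shear stress τ_allow = 110/2.8 = 39.29 MPa.
For a solid shaft τ = 16T/(πd³), so d³ = 16T/(π τ_allow) = 16×866000/(π×39.29) = 112300 mm³.
d = (112300)^(1/3) = 48.24 mm.

d = 48.2 mm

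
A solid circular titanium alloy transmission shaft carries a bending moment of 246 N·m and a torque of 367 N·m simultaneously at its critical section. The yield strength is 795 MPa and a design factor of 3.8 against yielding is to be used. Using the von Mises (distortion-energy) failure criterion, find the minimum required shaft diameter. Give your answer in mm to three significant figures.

d = 26.9 mm

σ_allow = σ_y/n = 795/3.8 = 209.2 MPa.
For a solid shaft σ_b = 32M/(πd³) and τ = 16T/(πd³), so the von Mises stress is σ' = (16/πd³)·√(4M²+3T²).
√(4M²+3T²) = √(4×(246000)² + 3×(367000)²) = 803800 N·mm.
d³ = 16×803800/(π×209.2) = 19570 mm³.
d = 26.95 mm.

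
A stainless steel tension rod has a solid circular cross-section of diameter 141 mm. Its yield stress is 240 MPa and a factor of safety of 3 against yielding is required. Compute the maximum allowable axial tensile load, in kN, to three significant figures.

F_allow = 1250 kN

σ_allow = 240/3 = 80.00 MPa.
A = πd²/4 = π×141²/4 = 15610 mm².
F_allow = σ_allow × A = 80.00×15610 = 1.249×10^6 N.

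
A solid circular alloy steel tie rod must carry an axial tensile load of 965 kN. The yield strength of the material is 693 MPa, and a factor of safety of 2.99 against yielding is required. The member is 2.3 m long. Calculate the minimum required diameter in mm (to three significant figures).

d = 72.8 mm

Allowable stress σ_allow = 693/2.99 = 231.8 MPa.
Required area A = F/σ_allow = 965000/231.8 = 4164 mm².
A = πd²/4 → d = √(4A/π) = 72.81 mm.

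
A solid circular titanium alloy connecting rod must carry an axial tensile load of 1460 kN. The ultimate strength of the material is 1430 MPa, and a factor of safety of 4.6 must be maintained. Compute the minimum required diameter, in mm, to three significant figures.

Allowable stress σ_allow = 1430/4.6 = 310.9 MPa.
Required area A = F/σ_allow = 1460000/310.9 = 4697 mm².
A = πd²/4 → d = √(4A/π) = 77.33 mm.

d = 77.3 mm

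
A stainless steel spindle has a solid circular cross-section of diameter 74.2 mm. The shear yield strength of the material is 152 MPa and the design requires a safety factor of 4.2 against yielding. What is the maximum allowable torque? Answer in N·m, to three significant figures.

T_allow = 2900 N·m

τ_allow = 152/4.2 = 36.19 MPa.
For a solid shaft T_allow = τ_allow·πd³/16; πd³/16 = π×74.2³/16 = 80210 mm³.
T_allow = 36.19×80210 = 2.903×10^6 N·mm = 2903 N·m.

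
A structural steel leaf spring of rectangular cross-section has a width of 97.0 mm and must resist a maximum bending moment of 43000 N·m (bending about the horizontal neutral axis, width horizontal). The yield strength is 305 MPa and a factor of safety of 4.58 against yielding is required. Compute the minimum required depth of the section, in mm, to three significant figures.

σ_allow = 305/4.58 = 66.59 MPa.
For a rectangular section σ = 6M/(bh²), so h² = 6M/(b σ_allow) = 6×4.3000×10^7/(97.0×66.59) = 39940 mm².
h = 199.9 mm.

h = 200 mm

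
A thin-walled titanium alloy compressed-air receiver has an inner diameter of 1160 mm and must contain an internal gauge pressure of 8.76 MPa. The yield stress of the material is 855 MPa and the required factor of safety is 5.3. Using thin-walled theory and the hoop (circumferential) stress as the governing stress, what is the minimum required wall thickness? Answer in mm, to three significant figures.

t = 31.5 mm

σ_allow = 855/5.3 = 161.3 MPa.
Hoop stress σ_h = pD/(2t), so t = pD/(2σ_allow) = 8.76×1160/(2×161.3) = 31.50 mm.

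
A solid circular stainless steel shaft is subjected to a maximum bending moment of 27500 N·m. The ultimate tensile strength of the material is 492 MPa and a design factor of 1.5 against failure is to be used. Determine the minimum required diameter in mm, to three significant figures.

d = 94.9 mm

σ_allow = 492/1.5 = 328.0 MPa.
For a solid circular section σ = 32M/(πd³), so d³ = 32M/(π σ_allow) = 32×2.7500×10^7/(π×328.0) = 854000 mm³.
d = 94.88 mm.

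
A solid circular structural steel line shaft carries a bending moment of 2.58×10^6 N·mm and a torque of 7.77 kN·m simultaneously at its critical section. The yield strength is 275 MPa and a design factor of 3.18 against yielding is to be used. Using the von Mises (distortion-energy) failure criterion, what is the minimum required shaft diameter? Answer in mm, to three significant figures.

σ_allow = σ_y/n = 275/3.18 = 86.48 MPa.
For a solid shaft σ_b = 32M/(πd³) and τ = 16T/(πd³), so the von Mises stress is σ' = (16/πd³)·√(4M²+3T²).
√(4M²+3T²) = √(4×(2.580×10^6)² + 3×(7.770×10^6)²) = 1.441×10^7 N·mm.
d³ = 16×1.441×10^7/(π×86.48) = 848800 mm³.
d = 94.68 mm.

d = 94.7 mm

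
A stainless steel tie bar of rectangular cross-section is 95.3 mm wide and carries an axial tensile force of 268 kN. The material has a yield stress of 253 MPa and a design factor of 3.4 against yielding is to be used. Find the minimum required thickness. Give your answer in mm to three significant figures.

σ_allow = 253/3.4 = 74.41 MPa.
Required area A = F/σ_allow = 268000/74.41 = 3602 mm².
t = A/w = 3602/95.3 = 37.79 mm.

t = 37.8 mm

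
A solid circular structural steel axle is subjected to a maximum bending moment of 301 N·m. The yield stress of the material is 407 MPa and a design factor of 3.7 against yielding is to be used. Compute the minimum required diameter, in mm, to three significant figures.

σ_allow = 407/3.7 = 110.0 MPa.
For a solid circular section σ = 32M/(πd³), so d³ = 32M/(π σ_allow) = 32×301000/(π×110.0) = 27870 mm³.
d = 30.32 mm.

d = 30.3 mm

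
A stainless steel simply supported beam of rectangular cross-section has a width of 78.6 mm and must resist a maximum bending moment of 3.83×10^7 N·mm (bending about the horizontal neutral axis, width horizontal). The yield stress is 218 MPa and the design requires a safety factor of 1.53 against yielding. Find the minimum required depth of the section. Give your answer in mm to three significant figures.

h = 143 mm

σ_allow = 218/1.53 = 142.5 MPa.
For a rectangular section σ = 6M/(bh²), so h² = 6M/(b σ_allow) = 6×3.8300×10^7/(78.6×142.5) = 20520 mm².
h = 143.2 mm.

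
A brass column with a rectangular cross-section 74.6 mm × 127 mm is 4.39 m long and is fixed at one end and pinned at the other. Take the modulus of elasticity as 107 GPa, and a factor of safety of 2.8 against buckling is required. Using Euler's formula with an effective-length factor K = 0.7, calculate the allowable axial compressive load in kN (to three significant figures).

P_allow = 175 kN

Buckling occurs about the weak axis: I_min = h·b³/12 = 127×74.6³/12 = 4.394×10^6 mm⁴ (b = 74.6 mm is the smaller dimension).
Effective length L_e = KL = 0.7×4.39 m = 3073 mm.
Euler critical load P_cr = π²EI/L_e² = π²×107000×4.394×10^6/3073² = 491400 N.
P_allow = P_cr/n = 491400/2.8 = 175500 N.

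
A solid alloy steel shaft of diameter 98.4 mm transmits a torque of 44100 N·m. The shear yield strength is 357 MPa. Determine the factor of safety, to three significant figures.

n = 1.51

τ = 16T/(πd³) = 16×4.4100×10^7/(π×98.4³) = 235.7 MPa.
n = τ_limit/τ = 357/235.7 = 1.514.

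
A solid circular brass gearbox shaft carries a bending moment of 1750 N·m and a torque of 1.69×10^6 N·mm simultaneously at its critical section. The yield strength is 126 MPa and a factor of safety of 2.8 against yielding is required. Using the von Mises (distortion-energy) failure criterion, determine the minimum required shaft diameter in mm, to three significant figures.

d = 80.2 mm

σ_allow = σ_y/n = 126/2.8 = 45.00 MPa.
For a solid shaft σ_b = 32M/(πd³) and τ = 16T/(πd³), so the von Mises stress is σ' = (16/πd³)·√(4M²+3T²).
√(4M²+3T²) = √(4×(1.750×10^6)² + 3×(1.690×10^6)²) = 4.563×10^6 N·mm.
d³ = 16×4.563×10^6/(π×45.00) = 516400 mm³.
d = 80.23 mm.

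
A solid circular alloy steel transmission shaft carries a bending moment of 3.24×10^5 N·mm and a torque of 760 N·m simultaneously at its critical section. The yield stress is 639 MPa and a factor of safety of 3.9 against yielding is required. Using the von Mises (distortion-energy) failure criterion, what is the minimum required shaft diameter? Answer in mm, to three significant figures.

d = 35.7 mm

σ_allow = σ_y/n = 639/3.9 = 163.8 MPa.
For a solid shaft σ_b = 32M/(πd³) and τ = 16T/(πd³), so the von Mises stress is σ' = (16/πd³)·√(4M²+3T²).
√(4M²+3T²) = √(4×(324000)² + 3×(760000)²) = 1.467×10^6 N·mm.
d³ = 16×1.467×10^6/(π×163.8) = 45610 mm³.
d = 35.73 mm.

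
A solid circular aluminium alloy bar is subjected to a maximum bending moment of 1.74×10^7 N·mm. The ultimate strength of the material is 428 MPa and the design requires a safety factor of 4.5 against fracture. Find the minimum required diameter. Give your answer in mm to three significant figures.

d = 123 mm

σ_allow = 428/4.5 = 95.11 MPa.
For a solid circular section σ = 32M/(πd³), so d³ = 32M/(π σ_allow) = 32×1.7400×10^7/(π×95.11) = 1.863×10^6 mm³.
d = 123.1 mm.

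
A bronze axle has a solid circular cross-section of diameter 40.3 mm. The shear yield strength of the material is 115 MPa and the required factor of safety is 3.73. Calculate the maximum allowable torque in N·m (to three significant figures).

T_allow = 396 N·m

τ_allow = 115/3.73 = 30.83 MPa.
For a solid shaft T_allow = τ_allow·πd³/16; πd³/16 = π×40.3³/16 = 12850 mm³.
T_allow = 30.83×12850 = 396200 N·mm = 396.2 N·m.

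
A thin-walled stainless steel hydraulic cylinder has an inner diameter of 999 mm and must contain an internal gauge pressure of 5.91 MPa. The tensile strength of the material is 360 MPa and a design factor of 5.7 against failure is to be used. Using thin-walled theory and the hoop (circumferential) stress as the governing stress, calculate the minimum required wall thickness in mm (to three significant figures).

σ_allow = 360/5.7 = 63.16 MPa.
Hoop stress σ_h = pD/(2t), so t = pD/(2σ_allow) = 5.91×999/(2×63.16) = 46.74 mm.

t = 46.7 mm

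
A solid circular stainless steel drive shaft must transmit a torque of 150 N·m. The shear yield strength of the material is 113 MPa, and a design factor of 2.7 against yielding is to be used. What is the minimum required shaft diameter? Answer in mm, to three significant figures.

d = 26.3 mm

Allowable shear stress τ_allow = 113/2.7 = 41.85 MPa.
For a solid shaft τ = 16T/(πd³), so d³ = 16T/(π τ_allow) = 16×150000/(π×41.85) = 18250 mm³.
d = (18250)^(1/3) = 26.33 mm.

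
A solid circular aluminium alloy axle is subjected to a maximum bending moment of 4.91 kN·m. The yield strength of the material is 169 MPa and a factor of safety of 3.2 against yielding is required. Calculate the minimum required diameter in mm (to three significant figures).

σ_allow = 169/3.2 = 52.81 MPa.
For a solid circular section σ = 32M/(πd³), so d³ = 32M/(π σ_allow) = 32×4910000/(π×52.81) = 947000 mm³.
d = 98.20 mm.

d = 98.2 mm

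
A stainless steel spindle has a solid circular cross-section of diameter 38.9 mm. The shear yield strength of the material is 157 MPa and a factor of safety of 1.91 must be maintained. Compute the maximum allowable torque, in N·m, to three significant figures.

τ_allow = 157/1.91 = 82.20 MPa.
For a solid shaft T_allow = τ_allow·πd³/16; πd³/16 = π×38.9³/16 = 11560 mm³.
T_allow = 82.20×11560 = 950000 N·mm = 950.0 N·m.

T_allow = 950 N·m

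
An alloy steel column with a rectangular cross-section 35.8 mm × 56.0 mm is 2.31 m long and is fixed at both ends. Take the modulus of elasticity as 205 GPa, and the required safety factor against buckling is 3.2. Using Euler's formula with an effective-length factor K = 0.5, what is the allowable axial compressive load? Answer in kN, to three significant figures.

P_allow = 101 kN

Buckling occurs about the weak axis: I_min = h·b³/12 = 56.0×35.8³/12 = 214100 mm⁴ (b = 35.8 mm is the smaller dimension).
Effective length L_e = KL = 0.5×2.31 m = 1155 mm.
Euler critical load P_cr = π²EI/L_e² = π²×205000×214100/1155² = 324700 N.
P_allow = P_cr/n = 324700/3.2 = 101500 N.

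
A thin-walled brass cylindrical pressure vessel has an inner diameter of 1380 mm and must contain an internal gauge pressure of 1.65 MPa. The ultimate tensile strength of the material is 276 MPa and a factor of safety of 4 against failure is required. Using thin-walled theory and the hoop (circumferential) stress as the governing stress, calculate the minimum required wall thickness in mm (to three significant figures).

σ_allow = 276/4 = 69.00 MPa.
Hoop stress σ_h = pD/(2t), so t = pD/(2σ_allow) = 1.65×1380/(2×69.00) = 16.50 mm.

t = 16.5 mm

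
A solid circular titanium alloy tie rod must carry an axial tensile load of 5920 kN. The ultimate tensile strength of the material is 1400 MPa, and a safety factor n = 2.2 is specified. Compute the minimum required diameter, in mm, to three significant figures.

Allowable stress σ_allow = 1400/2.2 = 636.4 MPa.
Required area A = F/σ_allow = 5920000/636.4 = 9303 mm².
A = πd²/4 → d = √(4A/π) = 108.8 mm.

d = 109 mm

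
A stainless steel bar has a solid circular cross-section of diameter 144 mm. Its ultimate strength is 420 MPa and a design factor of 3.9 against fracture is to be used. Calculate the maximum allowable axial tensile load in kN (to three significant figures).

F_allow = 1750 kN

σ_allow = 420/3.9 = 107.7 MPa.
A = πd²/4 = π×144²/4 = 16290 mm².
F_allow = σ_allow × A = 107.7×16290 = 1.754×10^6 N.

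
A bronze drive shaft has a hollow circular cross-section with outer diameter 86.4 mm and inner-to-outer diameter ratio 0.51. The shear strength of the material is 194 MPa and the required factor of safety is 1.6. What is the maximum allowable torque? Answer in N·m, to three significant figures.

τ_allow = 194/1.6 = 121.2 MPa.
For a hollow shaft T_allow = τ_allow·πd_o³(1−k⁴)/16 with 1−k⁴ = 0.9323, so πd_o³(1−k⁴)/16 = 118100 mm³.
T_allow = 121.2×118100 = 1.432×10^7 N·mm = 14320 N·m.

T_allow = 14300 N·m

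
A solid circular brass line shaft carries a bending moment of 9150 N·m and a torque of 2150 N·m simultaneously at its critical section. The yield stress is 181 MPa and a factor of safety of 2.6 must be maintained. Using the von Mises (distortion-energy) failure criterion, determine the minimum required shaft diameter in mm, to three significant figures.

d = 111 mm

σ_allow = σ_y/n = 181/2.6 = 69.62 MPa.
For a solid shaft σ_b = 32M/(πd³) and τ = 16T/(πd³), so the von Mises stress is σ' = (16/πd³)·√(4M²+3T²).
√(4M²+3T²) = √(4×(9.150×10^6)² + 3×(2.150×10^6)²) = 1.868×10^7 N·mm.
d³ = 16×1.868×10^7/(π×69.62) = 1.366×10^6 mm³.
d = 111.0 mm.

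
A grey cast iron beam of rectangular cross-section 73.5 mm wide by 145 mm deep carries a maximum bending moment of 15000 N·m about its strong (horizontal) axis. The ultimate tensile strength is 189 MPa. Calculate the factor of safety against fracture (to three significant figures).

Section modulus S = bh²/6 = 73.5×145²/6 = 257600 mm³.
σ = M/S = 1.5000×10^7/257600 = 58.24 MPa.
n = 189/58.24 = 3.245.

n = 3.25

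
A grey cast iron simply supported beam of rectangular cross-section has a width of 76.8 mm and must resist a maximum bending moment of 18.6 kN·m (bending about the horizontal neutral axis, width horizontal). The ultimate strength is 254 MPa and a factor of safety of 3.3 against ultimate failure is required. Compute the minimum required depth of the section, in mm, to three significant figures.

σ_allow = 254/3.3 = 76.97 MPa.
For a rectangular section σ = 6M/(bh²), so h² = 6M/(b σ_allow) = 6×1.8600×10^7/(76.8×76.97) = 18880 mm².
h = 137.4 mm.

h = 137 mm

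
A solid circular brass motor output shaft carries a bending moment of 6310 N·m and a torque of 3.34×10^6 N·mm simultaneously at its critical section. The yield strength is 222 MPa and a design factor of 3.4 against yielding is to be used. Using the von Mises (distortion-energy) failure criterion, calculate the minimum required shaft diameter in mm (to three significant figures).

σ_allow = σ_y/n = 222/3.4 = 65.29 MPa.
For a solid shaft σ_b = 32M/(πd³) and τ = 16T/(πd³), so the von Mises stress is σ' = (16/πd³)·√(4M²+3T²).
√(4M²+3T²) = √(4×(6.310×10^6)² + 3×(3.340×10^6)²) = 1.388×10^7 N·mm.
d³ = 16×1.388×10^7/(π×65.29) = 1.083×10^6 mm³.
d = 102.7 mm.

d = 103 mm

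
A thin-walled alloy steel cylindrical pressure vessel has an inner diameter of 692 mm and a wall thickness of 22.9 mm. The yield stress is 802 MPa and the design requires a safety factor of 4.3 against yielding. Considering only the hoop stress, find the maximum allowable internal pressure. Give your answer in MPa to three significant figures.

p_allow = 12.3 MPa

σ_allow = 802/4.3 = 186.5 MPa.
σ_h = pD/(2t) → p_allow = 2σ_allow t/D = 2×186.5×22.9/692 = 12.34 MPa.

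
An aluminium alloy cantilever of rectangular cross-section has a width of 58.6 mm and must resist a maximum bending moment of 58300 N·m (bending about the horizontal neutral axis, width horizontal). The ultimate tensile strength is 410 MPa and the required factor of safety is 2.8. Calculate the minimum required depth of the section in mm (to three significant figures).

σ_allow = 410/2.8 = 146.4 MPa.
For a rectangular section σ = 6M/(bh²), so h² = 6M/(b σ_allow) = 6×5.8300×10^7/(58.6×146.4) = 40770 mm².
h = 201.9 mm.

h = 202 mm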